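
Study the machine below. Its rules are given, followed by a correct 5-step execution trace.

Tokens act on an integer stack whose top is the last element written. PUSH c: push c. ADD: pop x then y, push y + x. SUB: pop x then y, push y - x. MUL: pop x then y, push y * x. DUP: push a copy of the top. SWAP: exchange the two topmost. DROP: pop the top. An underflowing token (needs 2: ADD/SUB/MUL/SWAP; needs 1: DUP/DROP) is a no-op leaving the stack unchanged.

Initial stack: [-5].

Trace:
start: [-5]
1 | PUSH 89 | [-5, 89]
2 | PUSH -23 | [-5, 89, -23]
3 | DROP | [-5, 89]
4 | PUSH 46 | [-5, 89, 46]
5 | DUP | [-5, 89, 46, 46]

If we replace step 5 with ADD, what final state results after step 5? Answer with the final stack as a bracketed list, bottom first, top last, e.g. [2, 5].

(re-executing from step 5 with the substitution; state before step 5: [-5, 89, 46])
5 | ADD | [-5, 135]

[-5, 135]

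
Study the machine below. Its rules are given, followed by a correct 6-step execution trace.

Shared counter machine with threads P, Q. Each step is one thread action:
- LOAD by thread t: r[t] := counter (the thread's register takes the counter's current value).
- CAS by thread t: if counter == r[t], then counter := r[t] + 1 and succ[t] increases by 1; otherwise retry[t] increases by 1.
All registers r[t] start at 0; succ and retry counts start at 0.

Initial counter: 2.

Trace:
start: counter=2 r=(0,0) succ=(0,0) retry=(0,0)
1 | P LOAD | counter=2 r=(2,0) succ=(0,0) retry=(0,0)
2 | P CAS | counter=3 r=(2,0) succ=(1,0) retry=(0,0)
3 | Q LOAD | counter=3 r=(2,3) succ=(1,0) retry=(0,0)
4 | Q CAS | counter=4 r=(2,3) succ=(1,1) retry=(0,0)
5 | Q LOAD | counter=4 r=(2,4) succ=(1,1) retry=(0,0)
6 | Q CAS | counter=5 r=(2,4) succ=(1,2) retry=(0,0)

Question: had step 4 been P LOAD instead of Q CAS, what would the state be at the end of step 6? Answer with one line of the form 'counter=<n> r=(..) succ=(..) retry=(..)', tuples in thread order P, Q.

counter=4 r=(3,3) succ=(1,1) retry=(0,0)

(re-executing from step 4 with the substitution; state before step 4: counter=3 r=(2,3) succ=(1,0) retry=(0,0))
4 | P LOAD | counter=3 r=(3,3) succ=(1,0) retry=(0,0)
5 | Q LOAD | counter=3 r=(3,3) succ=(1,0) retry=(0,0)
6 | Q CAS | counter=4 r=(3,3) succ=(1,1) retry=(0,0)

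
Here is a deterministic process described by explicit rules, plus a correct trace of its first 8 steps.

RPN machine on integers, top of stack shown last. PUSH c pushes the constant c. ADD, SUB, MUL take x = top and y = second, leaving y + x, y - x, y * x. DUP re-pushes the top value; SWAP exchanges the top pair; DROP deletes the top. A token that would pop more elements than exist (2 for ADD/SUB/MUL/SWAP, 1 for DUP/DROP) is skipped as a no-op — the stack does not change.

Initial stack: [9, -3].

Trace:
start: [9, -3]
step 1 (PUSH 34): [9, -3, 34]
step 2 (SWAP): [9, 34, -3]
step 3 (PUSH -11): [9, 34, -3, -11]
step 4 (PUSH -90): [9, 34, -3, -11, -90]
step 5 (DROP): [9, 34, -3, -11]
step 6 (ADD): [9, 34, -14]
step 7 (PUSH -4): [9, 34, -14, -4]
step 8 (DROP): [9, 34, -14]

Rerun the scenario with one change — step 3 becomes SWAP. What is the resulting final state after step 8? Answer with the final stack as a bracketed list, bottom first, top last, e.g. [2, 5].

[9, 31]

(re-executing from step 3 with the substitution; state before step 3: [9, 34, -3])
step 3 (SWAP): [9, -3, 34]
step 4 (PUSH -90): [9, -3, 34, -90]
step 5 (DROP): [9, -3, 34]
step 6 (ADD): [9, 31]
step 7 (PUSH -4): [9, 31, -4]
step 8 (DROP): [9, 31]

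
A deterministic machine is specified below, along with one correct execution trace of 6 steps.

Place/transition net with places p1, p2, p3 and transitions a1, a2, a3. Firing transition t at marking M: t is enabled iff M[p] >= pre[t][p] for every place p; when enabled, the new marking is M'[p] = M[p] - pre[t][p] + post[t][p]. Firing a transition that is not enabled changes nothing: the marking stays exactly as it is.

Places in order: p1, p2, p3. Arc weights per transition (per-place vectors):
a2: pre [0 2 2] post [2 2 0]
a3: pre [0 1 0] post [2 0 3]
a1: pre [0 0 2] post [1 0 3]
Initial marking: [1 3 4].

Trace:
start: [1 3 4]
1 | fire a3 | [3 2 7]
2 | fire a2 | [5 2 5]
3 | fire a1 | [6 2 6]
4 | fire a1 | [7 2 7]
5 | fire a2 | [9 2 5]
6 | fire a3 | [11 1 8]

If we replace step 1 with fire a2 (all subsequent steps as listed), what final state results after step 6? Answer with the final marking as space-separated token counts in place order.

7 2 3

(re-executing from step 1 with the substitution; state before step 1: [1 3 4])
1 | fire a2 | [3 3 2]
2 | fire a2 | [5 3 0]
3 | fire a1 | [5 3 0]
4 | fire a1 | [5 3 0]
5 | fire a2 | [5 3 0]
6 | fire a3 | [7 2 3]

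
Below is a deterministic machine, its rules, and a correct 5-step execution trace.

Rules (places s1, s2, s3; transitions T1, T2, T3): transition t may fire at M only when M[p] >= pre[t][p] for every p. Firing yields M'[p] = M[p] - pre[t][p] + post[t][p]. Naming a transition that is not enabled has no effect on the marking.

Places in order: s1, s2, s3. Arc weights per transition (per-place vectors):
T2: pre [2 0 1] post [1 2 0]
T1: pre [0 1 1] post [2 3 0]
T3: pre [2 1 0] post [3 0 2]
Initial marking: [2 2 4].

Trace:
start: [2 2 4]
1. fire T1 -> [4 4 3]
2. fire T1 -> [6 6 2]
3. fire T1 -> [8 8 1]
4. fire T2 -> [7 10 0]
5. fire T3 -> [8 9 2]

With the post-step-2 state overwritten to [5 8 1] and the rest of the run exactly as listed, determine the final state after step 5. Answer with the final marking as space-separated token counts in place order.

state after step 2 := [5 8 1]
3. fire T1 -> [7 10 0]
4. fire T2 -> [7 10 0]
5. fire T3 -> [8 9 2]

8 9 2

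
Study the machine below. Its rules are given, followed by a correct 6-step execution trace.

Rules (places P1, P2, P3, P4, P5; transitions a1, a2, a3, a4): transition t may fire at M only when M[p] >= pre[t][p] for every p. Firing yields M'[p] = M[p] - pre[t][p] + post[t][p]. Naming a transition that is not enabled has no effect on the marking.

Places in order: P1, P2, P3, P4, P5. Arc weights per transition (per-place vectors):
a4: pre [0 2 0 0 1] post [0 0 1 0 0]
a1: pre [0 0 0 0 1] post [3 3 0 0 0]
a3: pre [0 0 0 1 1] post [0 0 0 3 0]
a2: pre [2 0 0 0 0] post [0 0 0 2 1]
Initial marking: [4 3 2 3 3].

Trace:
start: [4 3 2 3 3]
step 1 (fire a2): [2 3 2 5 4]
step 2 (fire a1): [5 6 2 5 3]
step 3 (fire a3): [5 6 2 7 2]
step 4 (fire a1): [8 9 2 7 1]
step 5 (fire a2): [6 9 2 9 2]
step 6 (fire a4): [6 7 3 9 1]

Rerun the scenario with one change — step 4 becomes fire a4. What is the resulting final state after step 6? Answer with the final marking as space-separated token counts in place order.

(re-executing from step 4 with the substitution; state before step 4: [5 6 2 7 2])
step 4 (fire a4): [5 4 3 7 1]
step 5 (fire a2): [3 4 3 9 2]
step 6 (fire a4): [3 2 4 9 1]

3 2 4 9 1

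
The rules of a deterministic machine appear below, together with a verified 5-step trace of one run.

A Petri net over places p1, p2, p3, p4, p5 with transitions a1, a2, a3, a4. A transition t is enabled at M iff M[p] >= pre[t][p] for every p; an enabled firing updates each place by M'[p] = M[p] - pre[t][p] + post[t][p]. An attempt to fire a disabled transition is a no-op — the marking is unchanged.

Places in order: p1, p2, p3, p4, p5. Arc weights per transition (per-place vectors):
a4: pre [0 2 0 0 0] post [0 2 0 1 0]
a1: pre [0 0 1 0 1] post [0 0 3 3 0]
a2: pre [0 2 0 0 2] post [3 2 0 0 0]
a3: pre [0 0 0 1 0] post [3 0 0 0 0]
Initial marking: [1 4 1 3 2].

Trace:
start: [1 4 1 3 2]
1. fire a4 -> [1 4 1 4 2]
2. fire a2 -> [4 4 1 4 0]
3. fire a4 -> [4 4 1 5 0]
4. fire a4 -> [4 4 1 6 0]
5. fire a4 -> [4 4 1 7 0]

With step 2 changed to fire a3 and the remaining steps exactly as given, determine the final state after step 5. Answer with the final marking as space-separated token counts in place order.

4 4 1 6 2

(re-executing from step 2 with the substitution; state before step 2: [1 4 1 4 2])
2. fire a3 -> [4 4 1 3 2]
3. fire a4 -> [4 4 1 4 2]
4. fire a4 -> [4 4 1 5 2]
5. fire a4 -> [4 4 1 6 2]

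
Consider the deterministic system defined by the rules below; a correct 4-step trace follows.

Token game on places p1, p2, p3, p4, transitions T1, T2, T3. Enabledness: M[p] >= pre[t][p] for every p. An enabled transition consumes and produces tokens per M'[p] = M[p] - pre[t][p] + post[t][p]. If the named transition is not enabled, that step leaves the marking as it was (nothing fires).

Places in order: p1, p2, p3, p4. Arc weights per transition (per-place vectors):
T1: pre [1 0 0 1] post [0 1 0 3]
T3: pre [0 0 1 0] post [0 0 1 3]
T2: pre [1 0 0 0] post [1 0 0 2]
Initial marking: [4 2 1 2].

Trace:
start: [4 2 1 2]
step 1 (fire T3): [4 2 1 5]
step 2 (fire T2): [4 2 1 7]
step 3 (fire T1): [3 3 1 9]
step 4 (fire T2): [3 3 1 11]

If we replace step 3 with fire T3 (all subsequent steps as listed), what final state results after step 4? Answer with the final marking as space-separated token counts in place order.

4 2 1 12

(re-executing from step 3 with the substitution; state before step 3: [4 2 1 7])
step 3 (fire T3): [4 2 1 10]
step 4 (fire T2): [4 2 1 12]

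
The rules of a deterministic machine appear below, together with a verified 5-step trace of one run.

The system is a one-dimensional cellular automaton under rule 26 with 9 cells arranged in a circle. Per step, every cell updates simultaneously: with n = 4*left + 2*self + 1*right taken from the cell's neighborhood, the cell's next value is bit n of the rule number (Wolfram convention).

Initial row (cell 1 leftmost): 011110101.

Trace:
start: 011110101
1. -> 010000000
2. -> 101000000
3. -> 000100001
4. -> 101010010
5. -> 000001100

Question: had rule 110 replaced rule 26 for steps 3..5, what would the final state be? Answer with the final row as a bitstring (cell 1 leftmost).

(re-executing steps 3..5 under rule 110; state before step 3: 101000000)
3. -> 111000001
4. -> 001000011
5. -> 011000111

011000111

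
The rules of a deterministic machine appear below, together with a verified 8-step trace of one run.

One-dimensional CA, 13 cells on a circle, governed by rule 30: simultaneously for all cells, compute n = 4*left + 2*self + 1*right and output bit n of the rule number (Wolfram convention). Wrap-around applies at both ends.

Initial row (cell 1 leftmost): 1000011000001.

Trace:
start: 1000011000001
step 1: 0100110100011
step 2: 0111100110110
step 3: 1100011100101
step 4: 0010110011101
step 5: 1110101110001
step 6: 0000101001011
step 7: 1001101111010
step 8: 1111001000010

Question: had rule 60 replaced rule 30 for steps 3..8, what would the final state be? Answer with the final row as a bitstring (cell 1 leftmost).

(re-executing steps 3..8 under rule 60; state before step 3: 0111100110110)
step 3: 0100010101101
step 4: 1110011111011
step 5: 0001010000110
step 6: 0001111000101
step 7: 1001000100111
step 8: 0101100110100

0101100110100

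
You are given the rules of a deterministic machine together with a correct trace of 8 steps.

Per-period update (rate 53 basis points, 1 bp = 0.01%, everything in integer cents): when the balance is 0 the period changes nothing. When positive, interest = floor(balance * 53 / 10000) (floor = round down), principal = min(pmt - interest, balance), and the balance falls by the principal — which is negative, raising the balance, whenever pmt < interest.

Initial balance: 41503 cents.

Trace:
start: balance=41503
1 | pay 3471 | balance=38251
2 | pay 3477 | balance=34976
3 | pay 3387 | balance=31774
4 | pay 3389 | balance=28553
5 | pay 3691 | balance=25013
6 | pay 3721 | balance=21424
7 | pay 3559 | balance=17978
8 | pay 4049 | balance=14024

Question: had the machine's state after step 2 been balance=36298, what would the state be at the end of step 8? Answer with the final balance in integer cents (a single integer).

15388

state after step 2 := balance=36298
3 | pay 3387 | balance=33103
4 | pay 3389 | balance=29889
5 | pay 3691 | balance=26356
6 | pay 3721 | balance=22774
7 | pay 3559 | balance=19335
8 | pay 4049 | balance=15388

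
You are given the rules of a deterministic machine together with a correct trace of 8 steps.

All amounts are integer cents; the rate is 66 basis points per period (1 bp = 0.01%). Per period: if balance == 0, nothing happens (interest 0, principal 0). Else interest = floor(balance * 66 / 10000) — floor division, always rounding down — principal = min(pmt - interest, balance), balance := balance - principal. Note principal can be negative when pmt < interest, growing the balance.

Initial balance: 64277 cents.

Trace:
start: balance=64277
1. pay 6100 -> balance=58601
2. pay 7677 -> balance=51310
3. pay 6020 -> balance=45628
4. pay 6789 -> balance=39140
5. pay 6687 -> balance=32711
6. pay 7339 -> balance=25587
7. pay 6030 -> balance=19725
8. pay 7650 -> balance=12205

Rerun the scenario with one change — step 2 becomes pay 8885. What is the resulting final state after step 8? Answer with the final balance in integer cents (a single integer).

10948

(re-executing from step 2 with the substitution; state before step 2: balance=58601)
2. pay 8885 -> balance=50102
3. pay 6020 -> balance=44412
4. pay 6789 -> balance=37916
5. pay 6687 -> balance=31479
6. pay 7339 -> balance=24347
7. pay 6030 -> balance=18477
8. pay 7650 -> balance=10948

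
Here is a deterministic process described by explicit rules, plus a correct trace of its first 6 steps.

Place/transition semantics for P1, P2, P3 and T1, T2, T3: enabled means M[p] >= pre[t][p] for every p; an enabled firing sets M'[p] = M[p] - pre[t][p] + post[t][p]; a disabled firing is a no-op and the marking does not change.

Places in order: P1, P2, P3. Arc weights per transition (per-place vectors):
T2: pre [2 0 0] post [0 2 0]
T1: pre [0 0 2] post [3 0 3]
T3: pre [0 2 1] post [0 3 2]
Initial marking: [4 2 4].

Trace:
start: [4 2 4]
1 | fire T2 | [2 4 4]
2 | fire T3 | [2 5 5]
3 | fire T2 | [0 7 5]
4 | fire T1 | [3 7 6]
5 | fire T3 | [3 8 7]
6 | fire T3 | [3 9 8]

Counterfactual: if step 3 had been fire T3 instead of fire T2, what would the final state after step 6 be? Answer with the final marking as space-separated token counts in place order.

(re-executing from step 3 with the substitution; state before step 3: [2 5 5])
3 | fire T3 | [2 6 6]
4 | fire T1 | [5 6 7]
5 | fire T3 | [5 7 8]
6 | fire T3 | [5 8 9]

5 8 9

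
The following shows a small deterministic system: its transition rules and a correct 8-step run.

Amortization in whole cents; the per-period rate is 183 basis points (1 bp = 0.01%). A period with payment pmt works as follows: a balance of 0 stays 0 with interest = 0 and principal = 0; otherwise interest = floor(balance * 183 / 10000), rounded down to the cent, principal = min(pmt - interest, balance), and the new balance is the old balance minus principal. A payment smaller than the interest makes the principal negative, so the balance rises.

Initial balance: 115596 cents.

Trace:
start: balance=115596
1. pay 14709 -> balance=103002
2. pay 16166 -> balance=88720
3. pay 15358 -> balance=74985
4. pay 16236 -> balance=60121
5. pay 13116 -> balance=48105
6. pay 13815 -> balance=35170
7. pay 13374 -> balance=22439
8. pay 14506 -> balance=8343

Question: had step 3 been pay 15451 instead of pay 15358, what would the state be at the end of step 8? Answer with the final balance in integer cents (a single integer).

8240

(re-executing from step 3 with the substitution; state before step 3: balance=88720)
3. pay 15451 -> balance=74892
4. pay 16236 -> balance=60026
5. pay 13116 -> balance=48008
6. pay 13815 -> balance=35071
7. pay 13374 -> balance=22338
8. pay 14506 -> balance=8240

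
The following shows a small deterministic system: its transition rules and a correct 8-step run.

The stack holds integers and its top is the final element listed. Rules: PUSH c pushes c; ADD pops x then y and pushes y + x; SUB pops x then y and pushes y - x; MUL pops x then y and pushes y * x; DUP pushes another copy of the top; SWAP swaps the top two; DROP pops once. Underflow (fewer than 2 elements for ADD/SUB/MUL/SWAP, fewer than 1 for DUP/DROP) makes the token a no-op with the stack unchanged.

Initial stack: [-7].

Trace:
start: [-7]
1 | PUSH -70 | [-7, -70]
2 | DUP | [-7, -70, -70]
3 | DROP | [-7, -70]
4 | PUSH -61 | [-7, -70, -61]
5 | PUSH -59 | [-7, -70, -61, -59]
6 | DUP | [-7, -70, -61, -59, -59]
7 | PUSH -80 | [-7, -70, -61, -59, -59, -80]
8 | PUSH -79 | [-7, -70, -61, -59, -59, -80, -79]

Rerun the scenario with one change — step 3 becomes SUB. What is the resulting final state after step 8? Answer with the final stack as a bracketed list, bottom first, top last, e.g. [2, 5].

[-7, 0, -61, -59, -59, -80, -79]

(re-executing from step 3 with the substitution; state before step 3: [-7, -70, -70])
3 | SUB | [-7, 0]
4 | PUSH -61 | [-7, 0, -61]
5 | PUSH -59 | [-7, 0, -61, -59]
6 | DUP | [-7, 0, -61, -59, -59]
7 | PUSH -80 | [-7, 0, -61, -59, -59, -80]
8 | PUSH -79 | [-7, 0, -61, -59, -59, -80, -79]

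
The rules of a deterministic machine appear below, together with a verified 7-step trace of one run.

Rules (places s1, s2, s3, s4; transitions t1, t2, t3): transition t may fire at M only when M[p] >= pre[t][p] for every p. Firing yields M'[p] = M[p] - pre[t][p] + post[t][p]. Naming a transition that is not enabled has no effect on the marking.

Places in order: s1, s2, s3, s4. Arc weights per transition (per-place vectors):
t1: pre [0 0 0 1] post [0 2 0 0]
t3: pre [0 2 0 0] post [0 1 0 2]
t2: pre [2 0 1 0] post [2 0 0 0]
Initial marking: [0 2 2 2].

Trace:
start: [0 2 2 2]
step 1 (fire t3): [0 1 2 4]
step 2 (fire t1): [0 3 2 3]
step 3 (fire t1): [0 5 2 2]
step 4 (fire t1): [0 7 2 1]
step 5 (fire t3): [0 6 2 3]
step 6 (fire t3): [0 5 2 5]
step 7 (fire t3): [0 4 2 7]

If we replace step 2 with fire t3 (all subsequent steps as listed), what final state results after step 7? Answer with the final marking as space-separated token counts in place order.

(re-executing from step 2 with the substitution; state before step 2: [0 1 2 4])
step 2 (fire t3): [0 1 2 4]
step 3 (fire t1): [0 3 2 3]
step 4 (fire t1): [0 5 2 2]
step 5 (fire t3): [0 4 2 4]
step 6 (fire t3): [0 3 2 6]
step 7 (fire t3): [0 2 2 8]

0 2 2 8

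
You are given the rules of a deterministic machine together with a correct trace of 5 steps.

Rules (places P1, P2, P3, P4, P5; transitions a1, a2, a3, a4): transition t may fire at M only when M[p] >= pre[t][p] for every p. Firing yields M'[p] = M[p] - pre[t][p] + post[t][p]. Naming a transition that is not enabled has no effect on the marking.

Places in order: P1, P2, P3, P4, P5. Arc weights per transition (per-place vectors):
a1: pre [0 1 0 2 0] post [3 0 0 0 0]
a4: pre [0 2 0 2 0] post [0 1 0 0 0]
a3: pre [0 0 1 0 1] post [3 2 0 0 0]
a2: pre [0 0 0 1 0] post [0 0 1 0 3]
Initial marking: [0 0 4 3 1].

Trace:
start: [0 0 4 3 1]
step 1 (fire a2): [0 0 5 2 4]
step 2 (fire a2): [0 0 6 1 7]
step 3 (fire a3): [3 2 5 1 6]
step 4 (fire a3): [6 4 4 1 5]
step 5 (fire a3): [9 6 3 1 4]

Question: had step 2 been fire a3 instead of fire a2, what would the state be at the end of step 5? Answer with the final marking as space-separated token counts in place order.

(re-executing from step 2 with the substitution; state before step 2: [0 0 5 2 4])
step 2 (fire a3): [3 2 4 2 3]
step 3 (fire a3): [6 4 3 2 2]
step 4 (fire a3): [9 6 2 2 1]
step 5 (fire a3): [12 8 1 2 0]

12 8 1 2 0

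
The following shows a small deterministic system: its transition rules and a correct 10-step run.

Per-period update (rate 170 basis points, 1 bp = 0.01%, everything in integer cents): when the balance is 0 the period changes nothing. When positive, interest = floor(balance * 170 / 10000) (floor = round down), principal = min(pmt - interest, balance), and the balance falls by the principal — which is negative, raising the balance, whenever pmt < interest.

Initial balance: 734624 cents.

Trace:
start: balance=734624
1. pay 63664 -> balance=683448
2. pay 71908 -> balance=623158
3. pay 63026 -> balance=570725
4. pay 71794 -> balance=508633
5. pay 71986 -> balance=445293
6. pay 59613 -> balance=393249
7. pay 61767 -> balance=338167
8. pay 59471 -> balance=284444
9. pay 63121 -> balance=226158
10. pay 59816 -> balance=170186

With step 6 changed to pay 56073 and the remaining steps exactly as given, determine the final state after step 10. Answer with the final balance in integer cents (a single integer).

(re-executing from step 6 with the substitution; state before step 6: balance=445293)
6. pay 56073 -> balance=396789
7. pay 61767 -> balance=341767
8. pay 59471 -> balance=288106
9. pay 63121 -> balance=229882
10. pay 59816 -> balance=173973

173973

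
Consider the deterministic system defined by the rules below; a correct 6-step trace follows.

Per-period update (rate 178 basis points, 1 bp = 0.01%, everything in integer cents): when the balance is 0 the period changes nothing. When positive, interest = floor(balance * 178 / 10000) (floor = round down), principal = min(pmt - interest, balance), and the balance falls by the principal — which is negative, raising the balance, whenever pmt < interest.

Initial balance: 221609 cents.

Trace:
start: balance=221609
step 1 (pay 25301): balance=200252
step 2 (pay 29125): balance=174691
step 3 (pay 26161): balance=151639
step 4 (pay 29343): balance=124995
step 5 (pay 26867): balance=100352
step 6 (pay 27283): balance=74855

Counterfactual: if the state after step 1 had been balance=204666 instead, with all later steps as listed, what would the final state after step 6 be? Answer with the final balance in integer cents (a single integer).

79676

state after step 1 := balance=204666
step 2 (pay 29125): balance=179184
step 3 (pay 26161): balance=156212
step 4 (pay 29343): balance=129649
step 5 (pay 26867): balance=105089
step 6 (pay 27283): balance=79676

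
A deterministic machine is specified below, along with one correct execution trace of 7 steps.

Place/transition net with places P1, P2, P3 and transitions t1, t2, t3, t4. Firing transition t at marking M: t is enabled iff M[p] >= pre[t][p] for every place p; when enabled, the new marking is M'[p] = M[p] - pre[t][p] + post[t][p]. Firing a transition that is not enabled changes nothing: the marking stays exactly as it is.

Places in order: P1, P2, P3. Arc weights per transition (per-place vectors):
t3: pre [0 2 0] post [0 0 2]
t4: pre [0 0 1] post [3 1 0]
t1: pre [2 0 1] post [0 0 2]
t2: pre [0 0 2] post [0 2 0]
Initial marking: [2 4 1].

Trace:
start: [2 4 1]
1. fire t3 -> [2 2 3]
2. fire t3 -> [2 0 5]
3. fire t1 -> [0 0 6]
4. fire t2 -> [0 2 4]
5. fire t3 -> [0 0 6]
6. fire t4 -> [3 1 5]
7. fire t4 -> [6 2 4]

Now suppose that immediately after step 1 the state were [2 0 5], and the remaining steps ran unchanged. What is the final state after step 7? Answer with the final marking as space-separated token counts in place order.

state after step 1 := [2 0 5]
2. fire t3 -> [2 0 5]
3. fire t1 -> [0 0 6]
4. fire t2 -> [0 2 4]
5. fire t3 -> [0 0 6]
6. fire t4 -> [3 1 5]
7. fire t4 -> [6 2 4]

6 2 4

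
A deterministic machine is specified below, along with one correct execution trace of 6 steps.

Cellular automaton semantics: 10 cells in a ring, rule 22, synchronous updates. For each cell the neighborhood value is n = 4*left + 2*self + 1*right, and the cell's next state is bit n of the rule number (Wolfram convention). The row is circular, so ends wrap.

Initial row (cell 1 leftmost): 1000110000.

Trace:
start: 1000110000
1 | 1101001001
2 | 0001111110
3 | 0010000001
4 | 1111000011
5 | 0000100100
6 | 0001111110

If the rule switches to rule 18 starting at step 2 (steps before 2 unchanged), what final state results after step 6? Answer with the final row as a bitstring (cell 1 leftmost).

0000100010

(re-executing steps 2..6 under rule 18; state before step 2: 1101001001)
2 | 0000110110
3 | 0001000001
4 | 1010100010
5 | 0000010100
6 | 0000100010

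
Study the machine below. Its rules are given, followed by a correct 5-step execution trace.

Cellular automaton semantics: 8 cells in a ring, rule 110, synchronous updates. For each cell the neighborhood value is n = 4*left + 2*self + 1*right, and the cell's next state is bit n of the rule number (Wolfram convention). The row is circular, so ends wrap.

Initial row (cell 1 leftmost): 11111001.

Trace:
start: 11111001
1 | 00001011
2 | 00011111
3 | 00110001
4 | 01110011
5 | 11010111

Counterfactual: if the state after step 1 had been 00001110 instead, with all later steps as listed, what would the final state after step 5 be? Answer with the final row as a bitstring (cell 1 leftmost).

state after step 1 := 00001110
2 | 00011010
3 | 00111110
4 | 01100010
5 | 11100110

11100110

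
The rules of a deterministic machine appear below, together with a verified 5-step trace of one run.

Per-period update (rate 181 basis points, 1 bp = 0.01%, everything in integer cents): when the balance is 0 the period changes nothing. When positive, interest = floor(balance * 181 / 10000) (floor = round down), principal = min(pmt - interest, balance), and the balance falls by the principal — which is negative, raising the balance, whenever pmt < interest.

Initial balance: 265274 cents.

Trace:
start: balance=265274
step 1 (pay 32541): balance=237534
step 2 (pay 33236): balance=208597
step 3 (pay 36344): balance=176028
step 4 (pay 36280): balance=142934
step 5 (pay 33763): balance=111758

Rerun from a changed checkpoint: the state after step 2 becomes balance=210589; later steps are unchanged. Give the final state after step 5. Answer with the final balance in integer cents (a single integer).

state after step 2 := balance=210589
step 3 (pay 36344): balance=178056
step 4 (pay 36280): balance=144998
step 5 (pay 33763): balance=113859

113859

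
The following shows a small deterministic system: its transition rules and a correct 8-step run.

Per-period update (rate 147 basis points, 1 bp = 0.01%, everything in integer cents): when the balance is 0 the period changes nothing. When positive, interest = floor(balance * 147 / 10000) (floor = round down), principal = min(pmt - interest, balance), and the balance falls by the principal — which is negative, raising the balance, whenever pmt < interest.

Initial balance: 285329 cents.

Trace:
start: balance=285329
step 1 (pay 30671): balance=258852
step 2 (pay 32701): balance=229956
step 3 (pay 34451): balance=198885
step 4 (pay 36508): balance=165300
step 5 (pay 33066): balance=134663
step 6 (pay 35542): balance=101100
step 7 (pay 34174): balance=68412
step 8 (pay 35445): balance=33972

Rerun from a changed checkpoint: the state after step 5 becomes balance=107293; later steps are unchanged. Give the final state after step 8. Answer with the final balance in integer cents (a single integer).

5377

state after step 5 := balance=107293
step 6 (pay 35542): balance=73328
step 7 (pay 34174): balance=40231
step 8 (pay 35445): balance=5377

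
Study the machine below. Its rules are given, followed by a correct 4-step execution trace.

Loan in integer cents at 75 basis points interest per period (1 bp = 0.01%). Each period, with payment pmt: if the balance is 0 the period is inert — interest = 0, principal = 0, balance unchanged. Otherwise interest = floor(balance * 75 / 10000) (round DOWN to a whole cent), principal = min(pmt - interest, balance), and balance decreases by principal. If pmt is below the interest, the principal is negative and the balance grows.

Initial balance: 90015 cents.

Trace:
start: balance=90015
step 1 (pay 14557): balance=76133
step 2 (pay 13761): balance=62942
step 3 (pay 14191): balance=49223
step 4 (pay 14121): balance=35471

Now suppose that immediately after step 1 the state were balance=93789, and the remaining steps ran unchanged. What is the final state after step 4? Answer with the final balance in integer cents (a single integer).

53527

state after step 1 := balance=93789
step 2 (pay 13761): balance=80731
step 3 (pay 14191): balance=67145
step 4 (pay 14121): balance=53527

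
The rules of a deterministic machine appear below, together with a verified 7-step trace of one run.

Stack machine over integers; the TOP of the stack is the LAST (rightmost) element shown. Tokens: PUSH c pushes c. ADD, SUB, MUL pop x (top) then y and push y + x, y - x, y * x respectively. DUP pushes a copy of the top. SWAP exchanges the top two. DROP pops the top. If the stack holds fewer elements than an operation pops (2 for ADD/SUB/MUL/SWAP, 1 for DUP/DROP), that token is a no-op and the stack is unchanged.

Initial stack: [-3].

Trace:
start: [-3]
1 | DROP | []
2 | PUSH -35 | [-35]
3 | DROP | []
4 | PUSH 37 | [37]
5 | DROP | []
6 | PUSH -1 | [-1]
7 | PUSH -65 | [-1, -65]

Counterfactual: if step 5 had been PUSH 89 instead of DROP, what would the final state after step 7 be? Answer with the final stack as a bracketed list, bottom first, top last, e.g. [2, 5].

[37, 89, -1, -65]

(re-executing from step 5 with the substitution; state before step 5: [37])
5 | PUSH 89 | [37, 89]
6 | PUSH -1 | [37, 89, -1]
7 | PUSH -65 | [37, 89, -1, -65]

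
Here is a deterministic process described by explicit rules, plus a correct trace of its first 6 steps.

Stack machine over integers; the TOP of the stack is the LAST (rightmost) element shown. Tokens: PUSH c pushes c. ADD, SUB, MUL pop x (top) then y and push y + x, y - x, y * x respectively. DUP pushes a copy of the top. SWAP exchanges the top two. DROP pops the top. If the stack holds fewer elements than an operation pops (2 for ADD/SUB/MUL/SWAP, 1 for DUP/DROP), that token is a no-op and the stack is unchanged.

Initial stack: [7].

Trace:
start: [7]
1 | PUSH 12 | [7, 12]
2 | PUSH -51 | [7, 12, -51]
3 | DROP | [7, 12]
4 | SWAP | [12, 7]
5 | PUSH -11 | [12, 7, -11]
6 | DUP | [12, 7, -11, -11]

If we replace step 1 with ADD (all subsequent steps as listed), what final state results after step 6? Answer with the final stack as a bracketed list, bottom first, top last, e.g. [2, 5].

(re-executing from step 1 with the substitution; state before step 1: [7])
1 | ADD | [7]
2 | PUSH -51 | [7, -51]
3 | DROP | [7]
4 | SWAP | [7]
5 | PUSH -11 | [7, -11]
6 | DUP | [7, -11, -11]

[7, -11, -11]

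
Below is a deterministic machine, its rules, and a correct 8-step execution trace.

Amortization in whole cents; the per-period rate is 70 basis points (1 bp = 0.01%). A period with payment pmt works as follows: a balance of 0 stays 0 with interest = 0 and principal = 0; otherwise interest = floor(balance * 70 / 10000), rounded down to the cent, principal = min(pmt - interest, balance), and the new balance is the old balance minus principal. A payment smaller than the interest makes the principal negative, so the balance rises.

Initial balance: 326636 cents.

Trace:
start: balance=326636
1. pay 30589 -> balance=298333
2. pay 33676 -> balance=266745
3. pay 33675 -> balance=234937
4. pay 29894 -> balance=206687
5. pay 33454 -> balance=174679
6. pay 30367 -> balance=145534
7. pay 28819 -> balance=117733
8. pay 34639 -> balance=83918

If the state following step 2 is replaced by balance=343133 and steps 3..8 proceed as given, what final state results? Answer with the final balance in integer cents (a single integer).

state after step 2 := balance=343133
3. pay 33675 -> balance=311859
4. pay 29894 -> balance=284148
5. pay 33454 -> balance=252683
6. pay 30367 -> balance=224084
7. pay 28819 -> balance=196833
8. pay 34639 -> balance=163571

163571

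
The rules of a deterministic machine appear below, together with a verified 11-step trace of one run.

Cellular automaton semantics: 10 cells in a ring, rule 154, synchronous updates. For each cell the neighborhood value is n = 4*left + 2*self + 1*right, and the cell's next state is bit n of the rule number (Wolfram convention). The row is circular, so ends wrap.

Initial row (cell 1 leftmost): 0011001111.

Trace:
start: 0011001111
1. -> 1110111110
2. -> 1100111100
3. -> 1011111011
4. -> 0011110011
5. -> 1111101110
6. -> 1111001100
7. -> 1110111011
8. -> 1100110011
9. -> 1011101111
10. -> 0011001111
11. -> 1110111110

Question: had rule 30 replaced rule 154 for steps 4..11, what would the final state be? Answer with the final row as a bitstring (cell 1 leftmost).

(re-executing steps 4..11 under rule 30; state before step 4: 1011111011)
4. -> 0010000010
5. -> 0111000111
6. -> 0100101100
7. -> 1111101010
8. -> 1000001010
9. -> 1100011010
10. -> 1010110010
11. -> 1010101110

1010101110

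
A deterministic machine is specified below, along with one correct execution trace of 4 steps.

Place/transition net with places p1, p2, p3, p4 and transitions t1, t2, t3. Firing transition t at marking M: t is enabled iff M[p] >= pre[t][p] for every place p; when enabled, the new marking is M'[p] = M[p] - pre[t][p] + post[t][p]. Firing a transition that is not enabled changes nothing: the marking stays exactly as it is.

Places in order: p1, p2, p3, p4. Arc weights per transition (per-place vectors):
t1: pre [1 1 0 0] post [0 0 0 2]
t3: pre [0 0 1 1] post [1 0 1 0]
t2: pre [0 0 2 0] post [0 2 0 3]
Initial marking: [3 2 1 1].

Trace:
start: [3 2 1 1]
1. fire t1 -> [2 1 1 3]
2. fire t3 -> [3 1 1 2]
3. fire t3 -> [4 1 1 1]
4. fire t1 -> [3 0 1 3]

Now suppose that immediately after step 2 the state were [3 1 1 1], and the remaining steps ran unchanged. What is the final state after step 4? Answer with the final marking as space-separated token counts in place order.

state after step 2 := [3 1 1 1]
3. fire t3 -> [4 1 1 0]
4. fire t1 -> [3 0 1 2]

3 0 1 2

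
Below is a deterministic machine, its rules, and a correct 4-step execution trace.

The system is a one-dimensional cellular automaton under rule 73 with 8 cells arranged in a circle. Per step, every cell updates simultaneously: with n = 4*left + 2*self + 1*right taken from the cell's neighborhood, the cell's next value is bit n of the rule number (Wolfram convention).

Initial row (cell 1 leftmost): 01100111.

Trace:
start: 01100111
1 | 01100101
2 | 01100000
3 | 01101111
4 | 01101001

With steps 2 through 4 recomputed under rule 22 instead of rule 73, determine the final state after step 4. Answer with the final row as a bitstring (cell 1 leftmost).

00110010

(re-executing steps 2..4 under rule 22; state before step 2: 01100101)
2 | 00011101
3 | 10100001
4 | 00110010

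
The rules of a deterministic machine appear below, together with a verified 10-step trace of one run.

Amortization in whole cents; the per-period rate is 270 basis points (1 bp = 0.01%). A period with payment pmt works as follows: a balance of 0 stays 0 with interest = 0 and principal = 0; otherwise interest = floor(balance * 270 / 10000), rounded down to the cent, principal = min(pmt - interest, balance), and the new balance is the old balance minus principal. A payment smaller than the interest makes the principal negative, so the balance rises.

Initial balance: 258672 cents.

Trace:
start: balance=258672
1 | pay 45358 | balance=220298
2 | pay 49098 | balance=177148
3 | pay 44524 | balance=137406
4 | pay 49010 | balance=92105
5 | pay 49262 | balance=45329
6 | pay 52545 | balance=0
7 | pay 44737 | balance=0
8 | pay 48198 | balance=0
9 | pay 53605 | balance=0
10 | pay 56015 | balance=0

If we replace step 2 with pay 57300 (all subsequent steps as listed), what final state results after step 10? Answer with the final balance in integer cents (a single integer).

0

(re-executing from step 2 with the substitution; state before step 2: balance=220298)
2 | pay 57300 | balance=168946
3 | pay 44524 | balance=128983
4 | pay 49010 | balance=83455
5 | pay 49262 | balance=36446
6 | pay 52545 | balance=0
7 | pay 44737 | balance=0
8 | pay 48198 | balance=0
9 | pay 53605 | balance=0
10 | pay 56015 | balance=0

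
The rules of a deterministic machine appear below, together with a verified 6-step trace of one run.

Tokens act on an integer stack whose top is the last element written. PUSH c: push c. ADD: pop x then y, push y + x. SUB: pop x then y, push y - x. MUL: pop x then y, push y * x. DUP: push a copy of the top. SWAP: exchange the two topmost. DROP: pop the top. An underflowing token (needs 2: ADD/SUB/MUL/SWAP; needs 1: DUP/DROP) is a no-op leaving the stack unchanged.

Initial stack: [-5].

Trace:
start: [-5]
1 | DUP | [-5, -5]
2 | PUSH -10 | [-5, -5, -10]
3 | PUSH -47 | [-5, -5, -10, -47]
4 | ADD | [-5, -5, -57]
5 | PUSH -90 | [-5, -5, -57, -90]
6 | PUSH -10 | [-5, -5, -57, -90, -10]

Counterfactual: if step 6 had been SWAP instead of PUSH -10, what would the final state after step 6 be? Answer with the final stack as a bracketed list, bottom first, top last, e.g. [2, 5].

[-5, -5, -90, -57]

(re-executing from step 6 with the substitution; state before step 6: [-5, -5, -57, -90])
6 | SWAP | [-5, -5, -90, -57]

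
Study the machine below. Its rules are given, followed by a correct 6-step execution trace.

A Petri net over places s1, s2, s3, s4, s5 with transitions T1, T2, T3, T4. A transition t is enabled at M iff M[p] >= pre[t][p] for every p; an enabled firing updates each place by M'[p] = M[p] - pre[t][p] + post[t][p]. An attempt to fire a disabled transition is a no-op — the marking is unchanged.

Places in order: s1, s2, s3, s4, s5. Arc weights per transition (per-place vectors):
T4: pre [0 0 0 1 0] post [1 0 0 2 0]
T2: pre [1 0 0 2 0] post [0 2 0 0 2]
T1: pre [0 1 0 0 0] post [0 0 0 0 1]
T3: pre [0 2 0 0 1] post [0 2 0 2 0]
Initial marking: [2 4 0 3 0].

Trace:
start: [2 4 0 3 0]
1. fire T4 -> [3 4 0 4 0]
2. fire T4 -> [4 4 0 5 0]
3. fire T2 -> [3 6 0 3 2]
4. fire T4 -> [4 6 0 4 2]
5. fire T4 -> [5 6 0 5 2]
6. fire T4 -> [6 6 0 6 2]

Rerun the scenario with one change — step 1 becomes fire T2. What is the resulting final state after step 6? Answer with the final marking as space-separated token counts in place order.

(re-executing from step 1 with the substitution; state before step 1: [2 4 0 3 0])
1. fire T2 -> [1 6 0 1 2]
2. fire T4 -> [2 6 0 2 2]
3. fire T2 -> [1 8 0 0 4]
4. fire T4 -> [1 8 0 0 4]
5. fire T4 -> [1 8 0 0 4]
6. fire T4 -> [1 8 0 0 4]

1 8 0 0 4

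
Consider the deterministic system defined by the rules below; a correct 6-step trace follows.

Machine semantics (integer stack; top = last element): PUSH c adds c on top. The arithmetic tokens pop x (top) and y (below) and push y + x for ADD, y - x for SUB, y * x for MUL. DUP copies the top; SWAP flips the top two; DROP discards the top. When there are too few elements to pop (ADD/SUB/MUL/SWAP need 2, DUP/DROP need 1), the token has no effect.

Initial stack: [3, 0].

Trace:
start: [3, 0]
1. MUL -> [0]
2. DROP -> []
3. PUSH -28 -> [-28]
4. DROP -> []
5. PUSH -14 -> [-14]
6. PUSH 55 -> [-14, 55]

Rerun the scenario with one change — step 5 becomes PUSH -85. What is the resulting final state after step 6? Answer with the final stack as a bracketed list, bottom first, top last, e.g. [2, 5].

(re-executing from step 5 with the substitution; state before step 5: [])
5. PUSH -85 -> [-85]
6. PUSH 55 -> [-85, 55]

[-85, 55]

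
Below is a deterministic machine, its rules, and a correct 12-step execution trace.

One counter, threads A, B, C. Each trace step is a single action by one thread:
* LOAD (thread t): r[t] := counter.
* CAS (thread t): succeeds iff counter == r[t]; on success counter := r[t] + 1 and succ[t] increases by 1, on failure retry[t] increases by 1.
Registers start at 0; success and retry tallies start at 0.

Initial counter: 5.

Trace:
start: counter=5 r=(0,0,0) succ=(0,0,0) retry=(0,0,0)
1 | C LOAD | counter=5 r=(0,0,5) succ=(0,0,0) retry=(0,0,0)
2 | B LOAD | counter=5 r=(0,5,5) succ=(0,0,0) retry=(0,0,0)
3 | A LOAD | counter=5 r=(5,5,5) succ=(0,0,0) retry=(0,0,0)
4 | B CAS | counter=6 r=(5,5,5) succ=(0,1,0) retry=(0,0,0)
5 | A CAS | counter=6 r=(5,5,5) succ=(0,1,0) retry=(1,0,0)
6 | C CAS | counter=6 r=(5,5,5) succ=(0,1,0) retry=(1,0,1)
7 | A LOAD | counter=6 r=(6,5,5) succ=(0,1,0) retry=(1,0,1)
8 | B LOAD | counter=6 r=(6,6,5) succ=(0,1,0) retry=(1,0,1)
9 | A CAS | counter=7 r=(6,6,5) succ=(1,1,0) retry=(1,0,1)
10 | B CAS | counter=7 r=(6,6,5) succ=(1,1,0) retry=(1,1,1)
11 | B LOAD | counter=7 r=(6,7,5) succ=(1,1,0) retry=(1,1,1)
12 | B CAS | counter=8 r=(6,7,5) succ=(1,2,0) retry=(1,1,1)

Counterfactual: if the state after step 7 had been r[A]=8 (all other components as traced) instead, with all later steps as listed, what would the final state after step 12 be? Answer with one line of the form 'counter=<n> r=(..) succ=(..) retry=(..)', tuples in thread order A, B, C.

counter=8 r=(8,7,5) succ=(0,3,0) retry=(2,0,1)

state after step 7 := counter=6 r=(8,5,5) succ=(0,1,0) retry=(1,0,1)
8 | B LOAD | counter=6 r=(8,6,5) succ=(0,1,0) retry=(1,0,1)
9 | A CAS | counter=6 r=(8,6,5) succ=(0,1,0) retry=(2,0,1)
10 | B CAS | counter=7 r=(8,6,5) succ=(0,2,0) retry=(2,0,1)
11 | B LOAD | counter=7 r=(8,7,5) succ=(0,2,0) retry=(2,0,1)
12 | B CAS | counter=8 r=(8,7,5) succ=(0,3,0) retry=(2,0,1)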